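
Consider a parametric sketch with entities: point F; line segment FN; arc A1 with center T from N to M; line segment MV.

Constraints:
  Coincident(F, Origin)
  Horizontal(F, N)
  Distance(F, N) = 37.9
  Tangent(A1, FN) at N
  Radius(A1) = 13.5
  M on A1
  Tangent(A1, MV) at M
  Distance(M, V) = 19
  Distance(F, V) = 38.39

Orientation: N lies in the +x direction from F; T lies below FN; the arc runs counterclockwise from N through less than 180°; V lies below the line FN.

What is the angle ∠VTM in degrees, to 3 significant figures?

54.6°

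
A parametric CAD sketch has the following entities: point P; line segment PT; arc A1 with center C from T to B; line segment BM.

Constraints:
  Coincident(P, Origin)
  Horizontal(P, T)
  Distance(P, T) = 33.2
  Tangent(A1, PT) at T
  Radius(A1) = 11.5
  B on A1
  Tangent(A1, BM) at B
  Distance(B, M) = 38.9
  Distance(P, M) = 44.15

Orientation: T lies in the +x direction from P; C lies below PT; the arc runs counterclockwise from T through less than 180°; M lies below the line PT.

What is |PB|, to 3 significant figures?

23.7

Checks: |CB| = 11.50 ✓; ∠(CB, BM) = 90.00° ✓; |BM| = 38.90 ✓; |PM| = 44.15 ✓.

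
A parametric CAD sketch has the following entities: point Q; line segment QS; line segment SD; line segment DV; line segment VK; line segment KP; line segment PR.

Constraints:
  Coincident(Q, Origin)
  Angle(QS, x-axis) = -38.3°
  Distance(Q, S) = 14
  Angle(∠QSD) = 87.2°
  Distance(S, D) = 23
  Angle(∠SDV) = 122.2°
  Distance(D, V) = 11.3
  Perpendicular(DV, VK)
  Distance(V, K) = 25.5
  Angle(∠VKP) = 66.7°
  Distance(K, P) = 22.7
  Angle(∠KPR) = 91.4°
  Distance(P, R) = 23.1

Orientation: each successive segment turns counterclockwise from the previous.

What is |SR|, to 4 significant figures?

26.88

∠VKP = 66.7° gives KP at -44.40° from the x-axis; with |KP| = 22.7, P = (12.68, -5.056). ∠KPR = 91.4° gives PR at 44.20° from the x-axis; with |PR| = 23.1, R = (29.24, 11.05). Then |SR| = |R − S| = 26.88.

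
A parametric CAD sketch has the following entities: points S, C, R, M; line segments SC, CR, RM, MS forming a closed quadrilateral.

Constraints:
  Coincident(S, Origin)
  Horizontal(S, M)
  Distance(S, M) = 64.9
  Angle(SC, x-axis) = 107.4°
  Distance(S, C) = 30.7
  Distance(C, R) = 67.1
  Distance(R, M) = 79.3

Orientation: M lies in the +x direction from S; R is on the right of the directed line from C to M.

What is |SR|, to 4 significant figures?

37.98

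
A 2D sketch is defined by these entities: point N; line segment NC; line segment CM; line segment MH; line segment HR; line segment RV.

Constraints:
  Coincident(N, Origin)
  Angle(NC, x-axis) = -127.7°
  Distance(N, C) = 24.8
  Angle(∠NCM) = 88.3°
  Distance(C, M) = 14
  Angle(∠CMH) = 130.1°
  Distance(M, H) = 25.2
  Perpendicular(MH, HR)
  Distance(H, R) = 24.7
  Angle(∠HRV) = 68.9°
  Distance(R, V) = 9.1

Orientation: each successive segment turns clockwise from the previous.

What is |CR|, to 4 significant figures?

36.97

N is at the origin; NC runs at -127.7° with length 24.8, so C = (-15.17, -19.62). ∠NCM = 88.3° gives CM at 140.6° from the x-axis; with |CM| = 14.0, M = (-25.98, -10.74). ∠CMH = 130.1° gives MH at 90.70° from the x-axis; with |MH| = 25.2, H = (-26.29, 14.46). MH is perpendicular to HR, so HR runs at 0.7000°; with |HR| = 24.7, R = (-1.594, 14.76). Then |CR| = |R − C| = 36.97.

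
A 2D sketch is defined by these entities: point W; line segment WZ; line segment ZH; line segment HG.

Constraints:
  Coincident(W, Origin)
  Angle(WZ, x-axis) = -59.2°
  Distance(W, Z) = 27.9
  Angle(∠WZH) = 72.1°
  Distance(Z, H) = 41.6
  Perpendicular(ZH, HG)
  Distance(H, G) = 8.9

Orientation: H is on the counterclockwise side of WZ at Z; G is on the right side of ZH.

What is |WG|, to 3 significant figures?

48.4

∠WZH = 72.1°, so ZH runs at -59.2° + (180° − 72.1°) = 48.7° from the x-axis; with |ZH| = 41.6, H = Z + 41.6·(cos 48.7°, sin 48.7°) = (41.7, 7.29). The perpendicularity gives HG at right angles to ZH; with |HG| = 8.9 on the right of ZH, G = H + 8.9·(0.751, -0.660) = (48.4, 1.41). Then |WG| = |G − W| = 48.4.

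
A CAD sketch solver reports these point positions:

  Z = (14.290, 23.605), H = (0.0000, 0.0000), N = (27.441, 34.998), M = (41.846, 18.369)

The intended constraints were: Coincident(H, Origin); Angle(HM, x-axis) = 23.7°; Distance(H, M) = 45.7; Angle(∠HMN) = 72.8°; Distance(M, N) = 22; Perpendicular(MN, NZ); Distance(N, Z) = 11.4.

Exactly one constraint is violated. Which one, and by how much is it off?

Distance(N, Z) = 11.4 — off by 6.00.

H = (0.00, 0.00) ✓; HM at 23.70° ✓; |HM| = 45.70 ✓; ∠HMN = 72.80° ✓; |MN| = 22.00 ✓; ∠(MN, NZ) = 90.00° ✓; |NZ| = 17.40 ✗.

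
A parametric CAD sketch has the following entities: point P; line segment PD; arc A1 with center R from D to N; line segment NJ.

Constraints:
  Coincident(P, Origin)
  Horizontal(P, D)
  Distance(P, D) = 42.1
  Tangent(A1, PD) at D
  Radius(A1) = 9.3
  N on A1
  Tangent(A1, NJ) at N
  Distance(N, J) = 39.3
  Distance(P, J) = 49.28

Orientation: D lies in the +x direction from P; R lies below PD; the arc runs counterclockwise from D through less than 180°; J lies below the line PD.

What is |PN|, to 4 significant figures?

33.85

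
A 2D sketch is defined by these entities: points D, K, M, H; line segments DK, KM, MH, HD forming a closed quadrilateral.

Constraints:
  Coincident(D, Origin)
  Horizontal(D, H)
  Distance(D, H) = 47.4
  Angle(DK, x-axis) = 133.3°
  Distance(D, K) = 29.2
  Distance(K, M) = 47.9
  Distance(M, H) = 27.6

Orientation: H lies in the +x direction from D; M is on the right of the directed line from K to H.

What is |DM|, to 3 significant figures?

20.8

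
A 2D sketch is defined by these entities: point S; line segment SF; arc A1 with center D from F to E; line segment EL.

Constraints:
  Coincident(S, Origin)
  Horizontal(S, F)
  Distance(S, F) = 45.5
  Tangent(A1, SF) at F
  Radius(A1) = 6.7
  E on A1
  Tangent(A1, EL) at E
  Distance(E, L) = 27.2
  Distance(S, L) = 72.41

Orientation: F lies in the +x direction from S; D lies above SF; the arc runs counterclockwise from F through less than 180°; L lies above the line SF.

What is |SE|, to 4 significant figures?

50.43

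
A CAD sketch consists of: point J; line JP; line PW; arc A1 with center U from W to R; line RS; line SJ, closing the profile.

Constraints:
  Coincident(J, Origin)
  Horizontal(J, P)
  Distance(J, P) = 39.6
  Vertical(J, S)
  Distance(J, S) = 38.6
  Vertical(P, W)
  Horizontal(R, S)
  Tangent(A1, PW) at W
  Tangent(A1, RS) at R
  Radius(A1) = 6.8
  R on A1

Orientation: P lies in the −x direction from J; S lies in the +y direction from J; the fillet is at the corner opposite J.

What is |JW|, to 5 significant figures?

50.788

J is at the origin; JP is horizontal with |JP| = 39.6 and P on the −x side, so P = (-39.600, 0.0000). JS is vertical with |JS| = 38.6 and S on the +y side, so S = (0.0000, 38.600). The virtual corner opposite J is at (-39.600, 38.600). Since A1 is tangent to PW there, UW ⟂ PW and A1 meets RS tangentially, so UR is at right angles to RS, with radius 6.8, so the center U sits 6.8 in from both sides at U = (-32.800, 31.800). That places the tangent points at W = (-39.600, 31.800) on PW and R = (-32.800, 38.600) on RS. Then |JW| = |W − J| = 50.788.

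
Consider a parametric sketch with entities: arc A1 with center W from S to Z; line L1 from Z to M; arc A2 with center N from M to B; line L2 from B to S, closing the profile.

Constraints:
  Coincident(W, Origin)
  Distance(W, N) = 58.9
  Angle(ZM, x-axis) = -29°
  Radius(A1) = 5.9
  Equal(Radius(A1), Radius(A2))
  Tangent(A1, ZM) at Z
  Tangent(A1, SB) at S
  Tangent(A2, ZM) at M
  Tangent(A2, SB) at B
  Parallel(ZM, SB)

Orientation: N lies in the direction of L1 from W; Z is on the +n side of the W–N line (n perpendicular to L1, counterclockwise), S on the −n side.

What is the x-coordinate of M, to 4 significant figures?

54.38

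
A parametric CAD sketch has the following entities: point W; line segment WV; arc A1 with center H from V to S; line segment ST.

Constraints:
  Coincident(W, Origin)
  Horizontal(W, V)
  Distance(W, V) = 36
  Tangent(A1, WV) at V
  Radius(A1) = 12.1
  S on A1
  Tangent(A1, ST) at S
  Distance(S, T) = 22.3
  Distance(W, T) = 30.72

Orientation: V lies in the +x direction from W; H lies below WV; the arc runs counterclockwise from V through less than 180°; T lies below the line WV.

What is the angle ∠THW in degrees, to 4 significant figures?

53.64°

W is at the origin; W and V share the same y with |WV| = 36.0 and V on the +x side, so V = (36.00, 0.000). Since A1 is tangent to WV there, HV ⟂ WV, so H = V + (0, -12.1) = (36.00, -12.10). Since HS ⟂ ST (tangency), |HT| = √(12.1² + 22.3²) = 25.37 regardless of where S sits on A1. So T lies on both circle(W, 30.72) and circle(H, 25.37); the below-WV intersection is T = (15.23, -26.68). S is the foot of the tangent from T: S = (25.17, -6.711).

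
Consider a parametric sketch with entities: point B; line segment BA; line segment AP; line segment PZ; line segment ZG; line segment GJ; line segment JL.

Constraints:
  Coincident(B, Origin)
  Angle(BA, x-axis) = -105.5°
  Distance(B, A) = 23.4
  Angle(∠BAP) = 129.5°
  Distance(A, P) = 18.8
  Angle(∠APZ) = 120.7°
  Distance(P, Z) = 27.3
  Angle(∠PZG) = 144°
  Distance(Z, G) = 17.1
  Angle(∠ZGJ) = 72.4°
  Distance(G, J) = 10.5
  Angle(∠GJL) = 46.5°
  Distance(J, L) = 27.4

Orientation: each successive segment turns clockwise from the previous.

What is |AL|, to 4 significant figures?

53.09

B is at the origin; BA runs at -105.5° with length 23.4, so A = (-6.253, -22.55). ∠BAP = 129.5° gives AP at -156.0° from the x-axis; with |AP| = 18.8, P = (-23.43, -30.20). ∠APZ = 120.7° gives PZ at 144.7° from the x-axis; with |PZ| = 27.3, Z = (-45.71, -14.42). ∠PZG = 144.0° gives ZG at 108.7° from the x-axis; with |ZG| = 17.1, G = (-51.19, 1.777). ∠ZGJ = 72.4° gives GJ at 1.100° from the x-axis; with |GJ| = 10.5, J = (-40.69, 1.979). ∠GJL = 46.5° gives JL at -132.4° from the x-axis; with |JL| = 27.4, L = (-59.17, -18.25). Then |AL| = |L − A| = 53.09.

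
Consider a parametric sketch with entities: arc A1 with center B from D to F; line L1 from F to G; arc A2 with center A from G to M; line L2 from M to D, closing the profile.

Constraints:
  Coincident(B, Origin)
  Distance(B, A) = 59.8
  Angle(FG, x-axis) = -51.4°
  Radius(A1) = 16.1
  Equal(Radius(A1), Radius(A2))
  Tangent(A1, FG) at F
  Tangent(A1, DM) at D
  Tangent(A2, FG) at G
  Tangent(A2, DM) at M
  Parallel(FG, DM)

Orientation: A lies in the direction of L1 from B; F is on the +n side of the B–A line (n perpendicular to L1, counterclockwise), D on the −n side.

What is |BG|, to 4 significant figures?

61.93

The slot axis is L1's direction at -51.4°, so u = (cos -51.4°, sin -51.4°) = (0.6239, -0.7815) and n = (−sin -51.4°, cos -51.4°) = (0.7815, 0.6239). B is at the origin and A lies 59.8 along u from B, so A = 59.8·u = (37.31, -46.73). Tangency of A1 to both parallel lines with radius 16.1 puts F and D at B ± 16.1·n: F = (12.58, 10.04), D = (-12.58, -10.04). Equal radii place G and M the same way about A: G = A + 16.1·n = (49.89, -36.69), M = A − 16.1·n = (24.73, -56.78). Then |BG| = |G − B| = 61.93.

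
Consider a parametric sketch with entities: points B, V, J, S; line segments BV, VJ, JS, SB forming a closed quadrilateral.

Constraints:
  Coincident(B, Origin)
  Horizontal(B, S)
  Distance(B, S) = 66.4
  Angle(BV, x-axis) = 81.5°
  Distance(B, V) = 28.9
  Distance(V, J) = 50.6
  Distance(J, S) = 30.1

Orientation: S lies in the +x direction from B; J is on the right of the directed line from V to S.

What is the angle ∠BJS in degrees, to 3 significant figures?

148°

Checks: |VJ| = 50.60 ✓; |JS| = 30.10 ✓.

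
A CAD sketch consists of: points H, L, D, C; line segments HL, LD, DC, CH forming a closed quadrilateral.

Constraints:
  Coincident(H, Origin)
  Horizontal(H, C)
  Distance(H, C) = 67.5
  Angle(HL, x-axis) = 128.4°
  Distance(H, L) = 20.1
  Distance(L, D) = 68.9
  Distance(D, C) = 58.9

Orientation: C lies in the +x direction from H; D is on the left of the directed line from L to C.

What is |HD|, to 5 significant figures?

70.276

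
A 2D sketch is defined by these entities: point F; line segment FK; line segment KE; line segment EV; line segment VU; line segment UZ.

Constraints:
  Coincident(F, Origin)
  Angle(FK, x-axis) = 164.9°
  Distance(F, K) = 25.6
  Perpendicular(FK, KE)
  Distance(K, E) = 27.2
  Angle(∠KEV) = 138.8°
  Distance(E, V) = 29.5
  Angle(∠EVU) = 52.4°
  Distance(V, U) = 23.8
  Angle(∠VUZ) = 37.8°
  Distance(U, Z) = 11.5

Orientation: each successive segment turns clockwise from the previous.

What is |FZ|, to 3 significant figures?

35.1

F is at the origin; FK runs at 164.9° with length 25.6, so K = (-24.7, 6.67). The perpendicularity gives KE at right angles to FK, so KE runs at 74.9°; with |KE| = 27.2, E = (-17.6, 32.9). ∠KEV = 138.8° gives EV at 33.7° from the x-axis; with |EV| = 29.5, V = (6.91, 49.3). ∠EVU = 52.4° gives VU at -93.9° from the x-axis; with |VU| = 23.8, U = (5.29, 25.6). ∠VUZ = 37.8° gives UZ at 124° from the x-axis; with |UZ| = 11.5, Z = (-1.12, 35.1). Then |FZ| = |Z − F| = 35.1.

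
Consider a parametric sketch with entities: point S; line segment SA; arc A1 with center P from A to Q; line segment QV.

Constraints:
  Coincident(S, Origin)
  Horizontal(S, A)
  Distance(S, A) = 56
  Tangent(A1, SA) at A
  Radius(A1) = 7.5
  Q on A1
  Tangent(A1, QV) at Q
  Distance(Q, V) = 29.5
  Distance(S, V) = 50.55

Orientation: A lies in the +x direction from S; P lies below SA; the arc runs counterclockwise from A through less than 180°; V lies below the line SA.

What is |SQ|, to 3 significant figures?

49.2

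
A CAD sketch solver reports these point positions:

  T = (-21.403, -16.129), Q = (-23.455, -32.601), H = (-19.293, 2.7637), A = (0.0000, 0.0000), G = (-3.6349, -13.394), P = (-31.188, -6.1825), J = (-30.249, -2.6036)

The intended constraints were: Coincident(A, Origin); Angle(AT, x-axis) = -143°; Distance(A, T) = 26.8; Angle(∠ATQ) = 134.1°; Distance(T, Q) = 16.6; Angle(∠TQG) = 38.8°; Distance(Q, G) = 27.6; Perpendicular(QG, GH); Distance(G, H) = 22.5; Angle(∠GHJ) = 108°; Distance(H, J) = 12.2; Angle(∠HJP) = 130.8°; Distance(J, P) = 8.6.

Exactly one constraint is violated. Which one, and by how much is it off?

Distance(J, P) = 8.6 — off by 4.90.

A = (0.00, 0.00) ✓; AT at -143.0° ✓; |AT| = 26.80 ✓; ∠ATQ = 134.1° ✓; |TQ| = 16.60 ✓; ∠TQG = 38.80° ✓; |QG| = 27.60 ✓; ∠(QG, GH) = 90.00° ✓; |GH| = 22.50 ✓; ∠GHJ = 108.0° ✓; |HJ| = 12.20 ✓; ∠HJP = 130.8° ✓; |JP| = 3.700 ✗.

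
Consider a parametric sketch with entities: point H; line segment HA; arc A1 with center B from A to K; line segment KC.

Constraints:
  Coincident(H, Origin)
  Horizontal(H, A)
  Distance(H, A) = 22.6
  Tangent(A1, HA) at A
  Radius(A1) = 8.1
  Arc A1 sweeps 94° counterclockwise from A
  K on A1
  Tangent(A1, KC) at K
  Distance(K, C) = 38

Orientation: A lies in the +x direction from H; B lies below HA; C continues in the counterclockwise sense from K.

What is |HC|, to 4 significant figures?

49.64

H is at the origin; H and A share the same y with |HA| = 22.6 and A on the +x side, so A = (22.60, 0.000). The tangent condition forces BA to be normal to HA, so B = A + (0, -8.1) = (22.60, -8.100). On A1, A sits at bearing 90° from B; a 94° counterclockwise sweep puts K at bearing 184°, so K = B + 8.1·(cos 184°, sin 184°) = (14.52, -8.665). Tangency of A1 to KC means the radius BK is perpendicular to KC, so KC runs along (−sin 184°, cos 184°); with |KC| = 38.0, C = (17.17, -46.57). Then |HC| = |C − H| = 49.64.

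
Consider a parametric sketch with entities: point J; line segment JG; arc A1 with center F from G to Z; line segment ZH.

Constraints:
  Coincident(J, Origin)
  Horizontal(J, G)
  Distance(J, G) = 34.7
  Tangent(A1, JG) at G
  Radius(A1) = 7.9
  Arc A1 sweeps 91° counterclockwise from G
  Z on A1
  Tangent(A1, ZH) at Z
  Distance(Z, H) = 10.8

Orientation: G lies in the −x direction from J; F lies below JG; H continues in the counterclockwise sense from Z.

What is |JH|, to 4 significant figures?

46.41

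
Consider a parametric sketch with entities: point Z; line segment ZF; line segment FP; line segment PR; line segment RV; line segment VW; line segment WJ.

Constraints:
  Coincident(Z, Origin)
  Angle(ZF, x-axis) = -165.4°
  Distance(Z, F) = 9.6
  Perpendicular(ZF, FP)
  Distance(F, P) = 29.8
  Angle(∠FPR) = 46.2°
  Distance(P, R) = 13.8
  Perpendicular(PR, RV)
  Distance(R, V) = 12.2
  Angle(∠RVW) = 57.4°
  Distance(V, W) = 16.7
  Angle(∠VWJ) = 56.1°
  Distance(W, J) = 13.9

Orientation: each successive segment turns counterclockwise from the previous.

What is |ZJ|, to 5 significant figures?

22.875

Z is at the origin; ZF runs at -165.4° with length 9.6, so F = (-9.2900, -2.4199). The perpendicularity gives FP at right angles to ZF, so FP runs at -75.400°; with |FP| = 29.8, P = (-1.7783, -31.258). ∠FPR = 46.2° gives PR at 58.400° from the x-axis; with |PR| = 13.8, R = (5.4527, -19.504). PR ⟂ RV, so RV runs at 148.40°; with |RV| = 12.2, V = (-4.9384, -13.111). ∠RVW = 57.4° gives VW at -89.000° from the x-axis; with |VW| = 16.7, W = (-4.6469, -29.809). ∠VWJ = 56.1° gives WJ at 34.900° from the x-axis; with |WJ| = 13.9, J = (6.7532, -21.856). Then |ZJ| = |J − Z| = 22.875.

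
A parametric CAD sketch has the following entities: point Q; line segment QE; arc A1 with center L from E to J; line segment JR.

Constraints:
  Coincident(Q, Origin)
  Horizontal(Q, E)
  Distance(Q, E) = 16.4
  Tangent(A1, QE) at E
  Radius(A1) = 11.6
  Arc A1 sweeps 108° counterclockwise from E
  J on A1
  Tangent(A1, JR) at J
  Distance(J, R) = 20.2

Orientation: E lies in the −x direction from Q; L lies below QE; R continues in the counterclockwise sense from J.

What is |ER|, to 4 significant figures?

34.73

Q is at the origin; QE is horizontal with |QE| = 16.4 and E on the −x side, so E = (-16.40, 0.000). The tangent condition forces LE to be normal to QE, so L = E + (0, -11.6) = (-16.40, -11.60). On A1, E sits at bearing 90° from L; a 108° counterclockwise sweep puts J at bearing 198°, so J = L + 11.6·(cos 198°, sin 198°) = (-27.43, -15.18). The tangent condition forces LJ to be normal to JR, so JR runs along (−sin 198°, cos 198°); with |JR| = 20.2, R = (-21.19, -34.40). Then |ER| = |R − E| = 34.73.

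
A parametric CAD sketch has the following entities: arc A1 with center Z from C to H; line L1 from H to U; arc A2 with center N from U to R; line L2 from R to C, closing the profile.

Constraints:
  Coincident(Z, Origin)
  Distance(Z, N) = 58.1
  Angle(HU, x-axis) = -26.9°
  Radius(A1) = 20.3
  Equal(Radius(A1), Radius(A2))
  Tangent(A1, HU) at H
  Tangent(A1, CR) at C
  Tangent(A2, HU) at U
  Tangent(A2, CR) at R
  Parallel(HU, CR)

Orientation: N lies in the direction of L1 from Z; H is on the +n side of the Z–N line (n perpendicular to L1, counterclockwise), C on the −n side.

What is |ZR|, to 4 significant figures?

61.54

Tangency of A1 to both parallel lines with radius 20.3 puts H and C at Z ± 20.3·n: H = (9.184, 18.10), C = (-9.184, -18.10). Equal radii place U and R the same way about N: U = N + 20.3·n = (61.00, -8.183), R = N − 20.3·n = (42.63, -44.39). Then |ZR| = |R − Z| = 61.54.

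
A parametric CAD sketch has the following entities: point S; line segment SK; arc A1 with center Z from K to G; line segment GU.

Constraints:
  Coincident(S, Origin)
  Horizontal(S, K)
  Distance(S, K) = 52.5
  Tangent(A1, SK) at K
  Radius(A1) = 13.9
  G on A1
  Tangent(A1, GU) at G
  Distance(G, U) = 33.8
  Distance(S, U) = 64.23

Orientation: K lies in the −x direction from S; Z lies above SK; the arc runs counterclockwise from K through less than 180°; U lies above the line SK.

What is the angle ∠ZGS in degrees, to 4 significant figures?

153.4°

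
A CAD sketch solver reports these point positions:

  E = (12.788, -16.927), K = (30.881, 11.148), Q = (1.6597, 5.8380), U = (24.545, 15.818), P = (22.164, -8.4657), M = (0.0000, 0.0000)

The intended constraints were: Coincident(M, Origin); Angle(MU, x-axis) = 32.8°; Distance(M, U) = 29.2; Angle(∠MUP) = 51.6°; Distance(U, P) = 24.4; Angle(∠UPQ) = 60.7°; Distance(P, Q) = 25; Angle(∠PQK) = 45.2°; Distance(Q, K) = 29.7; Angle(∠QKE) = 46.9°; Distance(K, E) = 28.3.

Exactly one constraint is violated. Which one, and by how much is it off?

Distance(K, E) = 28.3 — off by 5.10.

M = (0.00, 0.00) ✓; MU at 32.80° ✓; |MU| = 29.20 ✓; ∠MUP = 51.60° ✓; |UP| = 24.40 ✓; ∠UPQ = 60.70° ✓; |PQ| = 25.00 ✓; ∠PQK = 45.20° ✓; |QK| = 29.70 ✓; ∠QKE = 46.90° ✓; |KE| = 33.40 ✗.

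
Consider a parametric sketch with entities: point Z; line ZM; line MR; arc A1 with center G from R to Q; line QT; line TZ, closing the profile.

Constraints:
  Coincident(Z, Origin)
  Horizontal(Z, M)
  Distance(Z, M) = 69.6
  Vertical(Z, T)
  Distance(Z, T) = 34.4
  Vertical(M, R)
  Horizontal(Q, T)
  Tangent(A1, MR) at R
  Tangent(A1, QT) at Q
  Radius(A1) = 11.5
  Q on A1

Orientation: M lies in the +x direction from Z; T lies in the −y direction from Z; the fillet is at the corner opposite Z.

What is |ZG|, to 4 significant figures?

62.45

Z is at the origin; Z and M share the same y with |ZM| = 69.6 and M on the +x side, so M = (69.60, 0.000). Z and T share the same x with |ZT| = 34.4 and T on the −y side, so T = (0.000, -34.40). The virtual corner opposite Z is at (69.60, -34.40). A1 meets MR tangentially, so GR is at right angles to MR and the tangent condition forces GQ to be normal to QT, with radius 11.5, so the center G sits 11.5 in from both sides at G = (58.10, -22.90). Then |ZG| = |G − Z| = 62.45.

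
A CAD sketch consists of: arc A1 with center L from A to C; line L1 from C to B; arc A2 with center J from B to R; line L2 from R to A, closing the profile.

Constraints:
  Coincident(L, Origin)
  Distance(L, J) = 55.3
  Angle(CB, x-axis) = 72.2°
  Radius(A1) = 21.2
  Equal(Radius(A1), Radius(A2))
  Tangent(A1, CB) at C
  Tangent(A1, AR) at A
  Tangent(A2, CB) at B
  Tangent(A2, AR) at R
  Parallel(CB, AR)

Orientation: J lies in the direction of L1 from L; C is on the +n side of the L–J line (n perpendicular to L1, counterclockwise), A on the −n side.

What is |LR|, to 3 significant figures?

59.2

The slot axis is L1's direction at 72.2°, so u = (cos 72.2°, sin 72.2°) = (0.306, 0.952) and n = (−sin 72.2°, cos 72.2°) = (-0.952, 0.306). L is at the origin and J lies 55.3 along u from L, so J = 55.3·u = (16.9, 52.7). Tangency of A1 to both parallel lines with radius 21.2 puts C and A at L ± 21.2·n: C = (-20.2, 6.48), A = (20.2, -6.48). Equal radii place B and R the same way about J: B = J + 21.2·n = (-3.28, 59.1), R = J − 21.2·n = (37.1, 46.2). Then |LR| = |R − L| = 59.2.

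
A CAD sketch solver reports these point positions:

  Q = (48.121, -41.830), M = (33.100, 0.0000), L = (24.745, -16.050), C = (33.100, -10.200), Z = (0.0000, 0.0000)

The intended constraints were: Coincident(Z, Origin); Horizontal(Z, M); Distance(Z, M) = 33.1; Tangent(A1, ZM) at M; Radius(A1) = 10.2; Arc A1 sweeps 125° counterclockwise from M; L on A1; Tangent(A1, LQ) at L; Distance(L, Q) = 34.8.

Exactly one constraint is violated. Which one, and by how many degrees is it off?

Tangent(A1, LQ) at L — off by 7.20°.

Z = (0.00, 0.00) ✓; Z.y = 0.00, M.y = 0.00 ✓; |ZM| = 33.10 ✓; ∠(CM, MZ) = 90.00° ✓; |CM| = 10.20 ✓; bearing(C→L) − bearing(C→M) = 125.0° ✓; |CL| = 10.20 ✓; ∠(CL, LQ) = 82.80° ✗; |LQ| = 34.80 ✓.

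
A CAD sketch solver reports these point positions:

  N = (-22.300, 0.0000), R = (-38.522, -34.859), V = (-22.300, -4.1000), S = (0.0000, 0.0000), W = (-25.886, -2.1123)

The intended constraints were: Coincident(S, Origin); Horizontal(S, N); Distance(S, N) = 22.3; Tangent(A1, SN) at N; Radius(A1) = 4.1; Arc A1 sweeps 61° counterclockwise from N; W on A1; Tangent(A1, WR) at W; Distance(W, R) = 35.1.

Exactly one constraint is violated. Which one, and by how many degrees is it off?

Tangent(A1, WR) at W — off by 7.90°.

S = (0.00, 0.00) ✓; S.y = 0.00, N.y = 0.00 ✓; |SN| = 22.30 ✓; ∠(VN, NS) = 90.00° ✓; |VN| = 4.100 ✓; bearing(V→W) − bearing(V→N) = 61.00° ✓; |VW| = 4.100 ✓; ∠(VW, WR) = 82.10° ✗; |WR| = 35.10 ✓.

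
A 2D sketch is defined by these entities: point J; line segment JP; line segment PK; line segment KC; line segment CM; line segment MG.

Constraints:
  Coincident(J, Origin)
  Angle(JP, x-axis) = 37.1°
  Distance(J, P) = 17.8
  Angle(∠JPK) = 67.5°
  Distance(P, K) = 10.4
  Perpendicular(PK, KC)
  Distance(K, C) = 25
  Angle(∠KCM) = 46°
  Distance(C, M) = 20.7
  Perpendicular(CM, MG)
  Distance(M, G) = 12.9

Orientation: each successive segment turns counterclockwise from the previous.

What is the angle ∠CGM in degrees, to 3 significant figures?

58.1°

∠KCM = 46.0° gives CM at 13.6° from the x-axis; with |CM| = 20.7, M = (12.7, -0.696). The perpendicularity gives MG at right angles to CM, so MG runs at 104°; with |MG| = 12.9, G = (9.66, 11.8). Then cos ∠CGM = GC·GM / (|GC||GM|), giving 58.1°.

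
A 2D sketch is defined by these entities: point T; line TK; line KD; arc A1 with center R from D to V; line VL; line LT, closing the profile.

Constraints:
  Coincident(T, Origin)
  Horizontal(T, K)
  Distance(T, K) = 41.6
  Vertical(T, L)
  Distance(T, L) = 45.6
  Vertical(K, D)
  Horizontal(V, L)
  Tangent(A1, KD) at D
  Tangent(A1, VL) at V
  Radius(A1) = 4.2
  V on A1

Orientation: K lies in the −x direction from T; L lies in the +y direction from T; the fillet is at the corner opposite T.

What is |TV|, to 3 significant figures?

59.0

The virtual corner opposite T is at (-41.6, 45.6). Tangency of A1 to KD means the radius RD is perpendicular to KD and tangency of A1 to VL means the radius RV is perpendicular to VL, with radius 4.2, so the center R sits 4.2 in from both sides at R = (-37.4, 41.4). That places the tangent points at D = (-41.6, 41.4) on KD and V = (-37.4, 45.6) on VL. Then |TV| = |V − T| = 59.0.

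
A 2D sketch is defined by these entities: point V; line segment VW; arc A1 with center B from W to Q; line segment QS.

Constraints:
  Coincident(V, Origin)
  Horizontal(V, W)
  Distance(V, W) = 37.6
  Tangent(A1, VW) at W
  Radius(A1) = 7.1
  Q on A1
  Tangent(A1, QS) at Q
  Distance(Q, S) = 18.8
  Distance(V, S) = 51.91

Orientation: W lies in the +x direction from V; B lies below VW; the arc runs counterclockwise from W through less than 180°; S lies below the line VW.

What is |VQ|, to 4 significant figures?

34.48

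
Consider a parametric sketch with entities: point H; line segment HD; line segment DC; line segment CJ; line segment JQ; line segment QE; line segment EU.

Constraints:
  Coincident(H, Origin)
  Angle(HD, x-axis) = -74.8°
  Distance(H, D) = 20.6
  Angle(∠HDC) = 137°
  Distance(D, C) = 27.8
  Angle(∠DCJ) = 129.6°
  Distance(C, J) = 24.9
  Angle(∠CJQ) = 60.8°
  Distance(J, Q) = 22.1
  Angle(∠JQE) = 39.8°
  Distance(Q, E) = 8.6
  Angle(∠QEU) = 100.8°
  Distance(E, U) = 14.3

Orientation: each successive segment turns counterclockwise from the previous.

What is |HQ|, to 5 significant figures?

38.110

∠DCJ = 129.6° gives CJ at 18.600° from the x-axis; with |CJ| = 24.9, J = (52.628, -26.587). ∠CJQ = 60.8° gives JQ at 137.80° from the x-axis; with |JQ| = 22.1, Q = (36.256, -11.742). Then |HQ| = |Q − H| = 38.110.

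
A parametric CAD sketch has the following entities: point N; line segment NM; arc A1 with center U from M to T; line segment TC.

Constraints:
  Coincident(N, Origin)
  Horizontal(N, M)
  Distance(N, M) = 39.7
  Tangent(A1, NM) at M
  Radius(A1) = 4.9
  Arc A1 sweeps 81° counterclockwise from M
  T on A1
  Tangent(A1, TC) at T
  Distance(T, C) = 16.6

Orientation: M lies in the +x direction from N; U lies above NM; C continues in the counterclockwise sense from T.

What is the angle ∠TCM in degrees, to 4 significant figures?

10.91°

On A1, M sits at bearing -90° from U; an 81° counterclockwise sweep puts T at bearing -9°, so T = U + 4.9·(cos -9°, sin -9°) = (44.54, 4.133). Since A1 is tangent to TC there, UT ⟂ TC, so TC runs along (−sin -9°, cos -9°); with |TC| = 16.6, C = (47.14, 20.53). Then cos ∠TCM = CT·CM / (|CT||CM|), giving 10.91°.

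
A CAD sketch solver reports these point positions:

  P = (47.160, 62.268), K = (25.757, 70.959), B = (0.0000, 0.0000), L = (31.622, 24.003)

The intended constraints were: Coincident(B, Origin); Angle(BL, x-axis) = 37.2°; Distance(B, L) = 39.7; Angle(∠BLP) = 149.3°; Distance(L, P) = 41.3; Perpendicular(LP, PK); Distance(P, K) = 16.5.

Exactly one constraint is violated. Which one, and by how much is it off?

Distance(P, K) = 16.5 — off by 6.60.

B = (0.00, 0.00) ✓; BL at 37.20° ✓; |BL| = 39.70 ✓; ∠BLP = 149.3° ✓; |LP| = 41.30 ✓; ∠(LP, PK) = 90.00° ✓; |PK| = 23.10 ✗.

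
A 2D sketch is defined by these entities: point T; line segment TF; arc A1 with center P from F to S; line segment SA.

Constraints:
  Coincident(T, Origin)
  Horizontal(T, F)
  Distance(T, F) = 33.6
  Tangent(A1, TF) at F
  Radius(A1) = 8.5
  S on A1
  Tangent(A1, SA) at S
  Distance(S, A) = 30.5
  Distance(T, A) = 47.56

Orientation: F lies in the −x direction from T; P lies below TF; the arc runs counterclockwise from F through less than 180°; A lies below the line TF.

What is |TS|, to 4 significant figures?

42.95

Checks: ∠(PF, FT) = 90.00° ✓; |PF| = 8.500 ✓; |PS| = 8.500 ✓; ∠(PS, SA) = 90.00° ✓; |SA| = 30.50 ✓; |TA| = 47.56 ✓.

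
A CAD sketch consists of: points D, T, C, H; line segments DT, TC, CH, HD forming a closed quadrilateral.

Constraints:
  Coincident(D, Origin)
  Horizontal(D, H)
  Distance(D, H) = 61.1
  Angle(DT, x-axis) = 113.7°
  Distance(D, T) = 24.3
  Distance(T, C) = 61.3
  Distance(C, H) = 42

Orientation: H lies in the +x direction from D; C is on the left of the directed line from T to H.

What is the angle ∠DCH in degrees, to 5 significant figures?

67.520°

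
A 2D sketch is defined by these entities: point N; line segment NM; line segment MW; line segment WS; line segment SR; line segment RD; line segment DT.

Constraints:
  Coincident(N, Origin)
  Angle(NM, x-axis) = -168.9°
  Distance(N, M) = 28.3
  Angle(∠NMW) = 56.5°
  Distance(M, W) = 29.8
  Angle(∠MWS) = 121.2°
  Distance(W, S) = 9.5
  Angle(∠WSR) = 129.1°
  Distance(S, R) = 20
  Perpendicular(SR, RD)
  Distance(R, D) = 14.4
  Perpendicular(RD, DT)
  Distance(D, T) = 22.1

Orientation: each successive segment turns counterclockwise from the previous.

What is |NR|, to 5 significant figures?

12.807

N is at the origin; NM runs at -168.9° with length 28.3, so M = (-27.771, -5.4484). ∠NMW = 56.5° gives MW at -45.400° from the x-axis; with |MW| = 29.8, W = (-6.8464, -26.667). ∠MWS = 121.2° gives WS at 13.400° from the x-axis; with |WS| = 9.5, S = (2.3949, -24.465). ∠WSR = 129.1° gives SR at 64.300° from the x-axis; with |SR| = 20.0, R = (11.068, -6.4436). Then |NR| = |R − N| = 12.807.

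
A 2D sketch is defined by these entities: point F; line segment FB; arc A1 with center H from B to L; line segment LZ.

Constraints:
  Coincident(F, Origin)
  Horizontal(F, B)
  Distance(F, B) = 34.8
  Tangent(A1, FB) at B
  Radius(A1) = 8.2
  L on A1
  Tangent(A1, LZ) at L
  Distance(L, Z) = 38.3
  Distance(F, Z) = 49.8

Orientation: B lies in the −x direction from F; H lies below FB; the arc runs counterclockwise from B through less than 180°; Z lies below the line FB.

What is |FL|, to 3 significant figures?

43.6

Checks: |HL| = 8.200 ✓; ∠(HL, LZ) = 90.00° ✓; |LZ| = 38.30 ✓; |FZ| = 49.80 ✓.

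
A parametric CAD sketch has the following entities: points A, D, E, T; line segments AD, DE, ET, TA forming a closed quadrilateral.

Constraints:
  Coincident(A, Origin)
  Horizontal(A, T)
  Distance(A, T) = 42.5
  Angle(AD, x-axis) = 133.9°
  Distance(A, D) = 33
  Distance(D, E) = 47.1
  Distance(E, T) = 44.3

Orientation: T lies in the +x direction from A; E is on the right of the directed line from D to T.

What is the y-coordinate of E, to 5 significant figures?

-16.570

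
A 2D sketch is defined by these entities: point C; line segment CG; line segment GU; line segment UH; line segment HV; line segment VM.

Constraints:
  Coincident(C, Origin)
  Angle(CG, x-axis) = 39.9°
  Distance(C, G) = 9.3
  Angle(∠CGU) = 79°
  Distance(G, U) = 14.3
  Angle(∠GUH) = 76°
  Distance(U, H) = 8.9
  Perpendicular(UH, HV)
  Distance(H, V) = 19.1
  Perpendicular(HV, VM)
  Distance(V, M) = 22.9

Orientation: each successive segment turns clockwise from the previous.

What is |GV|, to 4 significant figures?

7.543

C is at the origin; CG runs at 39.9° with length 9.3, so G = (7.135, 5.965). ∠CGU = 79.0° gives GU at -61.10° from the x-axis; with |GU| = 14.3, U = (14.05, -6.554). ∠GUH = 76.0° gives UH at -165.1° from the x-axis; with |UH| = 8.9, H = (5.445, -8.842). UH ⟂ HV, so HV runs at 104.9°; with |HV| = 19.1, V = (0.5336, 9.616). Then |GV| = |V − G| = 7.543.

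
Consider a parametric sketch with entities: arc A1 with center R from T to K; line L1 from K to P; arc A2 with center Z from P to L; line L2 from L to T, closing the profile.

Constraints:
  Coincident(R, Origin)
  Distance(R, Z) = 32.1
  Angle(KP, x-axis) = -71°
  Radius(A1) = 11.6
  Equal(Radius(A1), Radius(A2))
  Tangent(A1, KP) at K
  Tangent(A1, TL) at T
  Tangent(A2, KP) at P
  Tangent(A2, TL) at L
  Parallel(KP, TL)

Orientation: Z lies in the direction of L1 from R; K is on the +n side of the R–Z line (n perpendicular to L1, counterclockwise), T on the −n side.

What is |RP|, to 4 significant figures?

34.13

The slot axis is L1's direction at -71.0°, so u = (cos -71.0°, sin -71.0°) = (0.3256, -0.9455) and n = (−sin -71.0°, cos -71.0°) = (0.9455, 0.3256). R is at the origin and Z lies 32.1 along u from R, so Z = 32.1·u = (10.45, -30.35). Tangency of A1 to both parallel lines with radius 11.6 puts K and T at R ± 11.6·n: K = (10.97, 3.777), T = (-10.97, -3.777). Equal radii place P and L the same way about Z: P = Z + 11.6·n = (21.42, -26.57), L = Z − 11.6·n = (-0.5173, -34.13). Then |RP| = |P − R| = 34.13.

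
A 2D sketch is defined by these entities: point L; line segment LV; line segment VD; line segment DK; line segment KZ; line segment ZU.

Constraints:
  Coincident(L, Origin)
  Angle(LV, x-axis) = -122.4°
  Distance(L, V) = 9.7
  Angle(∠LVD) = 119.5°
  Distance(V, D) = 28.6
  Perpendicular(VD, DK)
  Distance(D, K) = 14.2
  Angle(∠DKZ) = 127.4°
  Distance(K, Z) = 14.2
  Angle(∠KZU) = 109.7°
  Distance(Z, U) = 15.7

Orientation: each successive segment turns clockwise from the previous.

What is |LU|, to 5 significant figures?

10.664

L is at the origin; LV runs at -122.4° with length 9.7, so V = (-5.1975, -8.1900). ∠LVD = 119.5° gives VD at 177.10° from the x-axis; with |VD| = 28.6, D = (-33.761, -6.7430). VD ⟂ DK, so DK runs at 87.100°; with |DK| = 14.2, K = (-33.042, 7.4388). ∠DKZ = 127.4° gives KZ at 34.500° from the x-axis; with |KZ| = 14.2, Z = (-21.340, 15.482). ∠KZU = 109.7° gives ZU at -35.800° from the x-axis; with |ZU| = 15.7, U = (-8.6062, 6.2979). Then |LU| = |U − L| = 10.664.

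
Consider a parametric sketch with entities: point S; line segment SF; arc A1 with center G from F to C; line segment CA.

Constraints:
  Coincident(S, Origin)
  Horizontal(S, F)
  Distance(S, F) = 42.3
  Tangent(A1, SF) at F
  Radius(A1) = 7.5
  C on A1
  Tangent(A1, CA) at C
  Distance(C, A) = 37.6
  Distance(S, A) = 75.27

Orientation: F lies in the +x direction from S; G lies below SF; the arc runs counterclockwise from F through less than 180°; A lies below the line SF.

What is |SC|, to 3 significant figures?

39.4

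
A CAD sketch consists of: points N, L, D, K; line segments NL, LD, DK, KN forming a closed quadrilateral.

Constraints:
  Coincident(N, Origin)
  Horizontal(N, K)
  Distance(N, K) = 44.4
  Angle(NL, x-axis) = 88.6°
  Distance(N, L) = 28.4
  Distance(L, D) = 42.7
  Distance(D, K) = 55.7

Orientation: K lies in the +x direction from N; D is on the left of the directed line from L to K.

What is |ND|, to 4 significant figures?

64.61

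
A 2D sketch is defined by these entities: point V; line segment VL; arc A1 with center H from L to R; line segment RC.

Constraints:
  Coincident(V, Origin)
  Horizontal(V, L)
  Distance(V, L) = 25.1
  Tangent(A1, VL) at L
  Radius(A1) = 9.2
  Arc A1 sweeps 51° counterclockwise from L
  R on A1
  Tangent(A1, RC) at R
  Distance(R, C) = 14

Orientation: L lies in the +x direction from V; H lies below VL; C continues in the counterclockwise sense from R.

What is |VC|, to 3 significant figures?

17.0

V is at the origin; VL is horizontal with |VL| = 25.1 and L on the +x side, so L = (25.1, 0.00). Since A1 is tangent to VL there, HL ⟂ VL, so H = L + (0, -9.2) = (25.1, -9.20). On A1, L sits at bearing 90° from H; a 51° counterclockwise sweep puts R at bearing 141°, so R = H + 9.2·(cos 141°, sin 141°) = (18.0, -3.41). Tangency of A1 to RC means the radius HR is perpendicular to RC, so RC runs along (−sin 141°, cos 141°); with |RC| = 14.0, C = (9.14, -14.3). Then |VC| = |C − V| = 17.0.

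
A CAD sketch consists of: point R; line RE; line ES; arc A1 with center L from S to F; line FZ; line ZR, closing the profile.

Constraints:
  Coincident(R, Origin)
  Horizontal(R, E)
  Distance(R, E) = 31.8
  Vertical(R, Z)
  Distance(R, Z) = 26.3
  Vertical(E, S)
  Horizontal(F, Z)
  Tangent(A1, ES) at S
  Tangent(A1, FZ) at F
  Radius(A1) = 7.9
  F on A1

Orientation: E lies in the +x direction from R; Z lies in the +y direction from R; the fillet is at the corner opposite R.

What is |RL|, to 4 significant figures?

30.16

R is at the origin; RE is horizontal with |RE| = 31.8 and E on the +x side, so E = (31.80, 0.000). RZ is vertical with |RZ| = 26.3 and Z on the +y side, so Z = (0.000, 26.30). The virtual corner opposite R is at (31.80, 26.30). Since A1 is tangent to ES there, LS ⟂ ES and A1 meets FZ tangentially, so LF is at right angles to FZ, with radius 7.9, so the center L sits 7.9 in from both sides at L = (23.90, 18.40). Then |RL| = |L − R| = 30.16.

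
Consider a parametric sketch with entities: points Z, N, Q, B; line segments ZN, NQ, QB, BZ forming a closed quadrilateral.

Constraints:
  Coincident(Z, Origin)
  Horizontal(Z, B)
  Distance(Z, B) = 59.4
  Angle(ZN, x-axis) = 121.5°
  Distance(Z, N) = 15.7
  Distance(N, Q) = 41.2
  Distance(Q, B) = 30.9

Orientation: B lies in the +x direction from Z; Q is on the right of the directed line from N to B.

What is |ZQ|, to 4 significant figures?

29.22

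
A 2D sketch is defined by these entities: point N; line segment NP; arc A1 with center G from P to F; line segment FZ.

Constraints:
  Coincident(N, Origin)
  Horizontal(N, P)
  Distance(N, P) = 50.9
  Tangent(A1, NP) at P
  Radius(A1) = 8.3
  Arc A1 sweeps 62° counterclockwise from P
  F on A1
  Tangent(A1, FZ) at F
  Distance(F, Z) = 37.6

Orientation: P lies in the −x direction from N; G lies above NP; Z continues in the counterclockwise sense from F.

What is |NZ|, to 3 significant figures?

45.7

N is at the origin; N and P share the same y with |NP| = 50.9 and P on the −x side, so P = (-50.9, 0.00). Tangency of A1 to NP means the radius GP is perpendicular to NP, so G = P + (0, 8.3) = (-50.9, 8.30). On A1, P sits at bearing -90° from G; a 62° counterclockwise sweep puts F at bearing -28°, so F = G + 8.3·(cos -28°, sin -28°) = (-43.6, 4.40). A1 meets FZ tangentially, so GF is at right angles to FZ, so FZ runs along (−sin -28°, cos -28°); with |FZ| = 37.6, Z = (-25.9, 37.6). Then |NZ| = |Z − N| = 45.7.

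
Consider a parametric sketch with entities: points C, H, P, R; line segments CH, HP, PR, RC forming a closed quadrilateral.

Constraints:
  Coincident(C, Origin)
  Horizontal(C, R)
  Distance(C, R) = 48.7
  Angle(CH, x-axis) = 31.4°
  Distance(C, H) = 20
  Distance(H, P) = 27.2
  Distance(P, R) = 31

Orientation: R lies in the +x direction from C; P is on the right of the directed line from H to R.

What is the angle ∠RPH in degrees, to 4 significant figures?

69.45°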